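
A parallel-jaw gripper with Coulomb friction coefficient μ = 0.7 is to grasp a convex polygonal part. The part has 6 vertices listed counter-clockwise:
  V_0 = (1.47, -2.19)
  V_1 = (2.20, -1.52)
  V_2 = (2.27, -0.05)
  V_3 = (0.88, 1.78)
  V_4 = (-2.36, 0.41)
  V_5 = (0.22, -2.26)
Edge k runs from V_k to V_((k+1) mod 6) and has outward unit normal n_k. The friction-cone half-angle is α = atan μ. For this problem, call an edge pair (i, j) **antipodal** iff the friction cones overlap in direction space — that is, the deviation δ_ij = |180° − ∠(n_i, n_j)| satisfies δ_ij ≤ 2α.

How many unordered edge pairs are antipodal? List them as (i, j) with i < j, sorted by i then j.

count = 7; pairs: (0,3), (1,3), (1,4), (2,4), (2,5), (3,4), (3,5)

α = atan 0.7 = 34.99°;  2α = 69.98°
n_0 = (+0.6762, -0.7367)
n_1 = (+0.9989, -0.0476)
n_2 = (+0.7963, +0.6049)
n_3 = (-0.3895, +0.9210)
n_4 = (-0.7191, -0.6949)
n_5 = (+0.0559, -0.9984)
  (0,1): δ = 135.27°  ·
  (0,2): δ = 95.33°  ·
  (0,3): δ = 19.63°  ✓
  (0,4): δ = 91.47°  ·
  (0,5): δ = 140.66°  ·
  (1,2): δ = 140.05°  ·
  (1,3): δ = 64.35°  ✓
  (1,4): δ = 46.74°  ✓
  (1,5): δ = 95.93°  ·
  (2,3): δ = 104.30°  ·
  (2,4): δ = 6.80°  ✓
  (2,5): δ = 55.99°  ✓
  (3,4): δ = 68.90°  ✓
  (3,5): δ = 19.72°  ✓
  (4,5): δ = 130.81°  ·
antipodal pairs: 7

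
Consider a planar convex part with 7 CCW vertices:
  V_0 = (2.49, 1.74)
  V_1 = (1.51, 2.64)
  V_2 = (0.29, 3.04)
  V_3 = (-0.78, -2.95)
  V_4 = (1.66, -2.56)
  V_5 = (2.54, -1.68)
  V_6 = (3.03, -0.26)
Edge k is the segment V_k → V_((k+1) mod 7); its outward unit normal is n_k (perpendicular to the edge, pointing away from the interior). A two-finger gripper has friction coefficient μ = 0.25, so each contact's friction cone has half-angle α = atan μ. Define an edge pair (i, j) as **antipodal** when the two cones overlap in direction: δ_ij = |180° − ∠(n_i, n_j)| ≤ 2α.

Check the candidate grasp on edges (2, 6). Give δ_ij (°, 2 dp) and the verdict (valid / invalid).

δ = 25.24°, valid

α = atan 0.25 = 14.04°;  2α = 28.07°
edge 2: e_2 = (-1.07, -5.99);  n_2 = (-0.9844, +0.1758)
edge 6: e_6 = (-0.54, +2.00);  n_6 = (+0.9654, +0.2607)
∠(n_2, n_6) = 154.76°
δ = |180° − 154.76°| = 25.24°
25.24° ≤ 2α = 28.07°  →  valid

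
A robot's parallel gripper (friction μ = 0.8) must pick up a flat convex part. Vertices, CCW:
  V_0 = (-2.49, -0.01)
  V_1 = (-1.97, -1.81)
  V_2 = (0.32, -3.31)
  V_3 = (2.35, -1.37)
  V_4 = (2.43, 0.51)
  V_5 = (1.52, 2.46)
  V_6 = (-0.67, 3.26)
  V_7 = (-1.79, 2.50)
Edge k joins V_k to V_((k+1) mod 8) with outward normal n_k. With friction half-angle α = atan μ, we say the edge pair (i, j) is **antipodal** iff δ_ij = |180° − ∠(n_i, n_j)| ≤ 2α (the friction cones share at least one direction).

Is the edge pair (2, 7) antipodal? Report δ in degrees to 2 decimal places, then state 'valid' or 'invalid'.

α = atan 0.8 = 38.66°;  2α = 77.32°
edge 2: e_2 = (+2.03, +1.94);  n_2 = (+0.6909, -0.7230)
edge 7: e_7 = (-0.70, -2.51);  n_7 = (-0.9632, +0.2686)
∠(n_2, n_7) = 149.28°
δ = |180° − 149.28°| = 30.72°
30.72° ≤ 2α = 77.32°  →  valid

δ = 30.72°, valid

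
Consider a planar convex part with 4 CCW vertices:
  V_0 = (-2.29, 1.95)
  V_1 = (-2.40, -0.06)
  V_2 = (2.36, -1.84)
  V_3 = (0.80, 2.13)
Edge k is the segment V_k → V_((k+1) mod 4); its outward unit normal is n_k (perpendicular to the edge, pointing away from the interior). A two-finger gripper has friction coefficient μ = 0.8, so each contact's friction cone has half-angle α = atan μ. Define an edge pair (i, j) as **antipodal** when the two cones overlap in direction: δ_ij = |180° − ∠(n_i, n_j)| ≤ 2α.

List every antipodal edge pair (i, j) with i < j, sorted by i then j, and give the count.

α = atan 0.8 = 38.66°;  2α = 77.32°
n_0 = (-0.9985, +0.0546)
n_1 = (-0.3503, -0.9367)
n_2 = (+0.9307, +0.3657)
n_3 = (-0.0582, +0.9983)
  (0,1): δ = 107.37°  ·
  (0,2): δ = 24.58°  ✓
  (0,3): δ = 96.47°  ·
  (1,2): δ = 48.04°  ✓
  (1,3): δ = 23.84°  ✓
  (2,3): δ = 108.12°  ·
antipodal pairs: 3

count = 3; pairs: (0,2), (1,2), (1,3)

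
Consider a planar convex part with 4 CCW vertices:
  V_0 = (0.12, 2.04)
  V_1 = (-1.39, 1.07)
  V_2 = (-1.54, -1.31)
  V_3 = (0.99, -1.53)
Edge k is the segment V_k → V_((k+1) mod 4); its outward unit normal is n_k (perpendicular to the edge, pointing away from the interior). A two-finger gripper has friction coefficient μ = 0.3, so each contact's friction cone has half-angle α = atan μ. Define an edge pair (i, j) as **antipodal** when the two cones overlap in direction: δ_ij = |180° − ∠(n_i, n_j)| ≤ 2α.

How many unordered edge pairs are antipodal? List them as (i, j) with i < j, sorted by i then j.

α = atan 0.3 = 16.70°;  2α = 33.40°
n_0 = (-0.5405, +0.8414)
n_1 = (-0.9980, +0.0629)
n_2 = (-0.0866, -0.9962)
n_3 = (+0.9716, +0.2368)
  (0,1): δ = 126.32°  ·
  (0,2): δ = 37.69°  ·
  (0,3): δ = 70.98°  ·
  (1,2): δ = 91.36°  ·
  (1,3): δ = 17.30°  ✓
  (2,3): δ = 71.33°  ·
antipodal pairs: 1

count = 1; pairs: (1,3)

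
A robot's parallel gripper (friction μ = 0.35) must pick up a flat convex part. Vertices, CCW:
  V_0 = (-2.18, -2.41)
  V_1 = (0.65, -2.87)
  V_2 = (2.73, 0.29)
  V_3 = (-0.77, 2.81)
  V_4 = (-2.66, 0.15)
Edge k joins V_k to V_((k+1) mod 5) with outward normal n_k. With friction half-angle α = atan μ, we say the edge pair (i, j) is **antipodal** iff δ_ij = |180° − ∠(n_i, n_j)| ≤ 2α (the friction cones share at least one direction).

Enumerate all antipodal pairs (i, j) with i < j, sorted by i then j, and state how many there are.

count = 2; pairs: (0,2), (1,3)

α = atan 0.35 = 19.29°;  2α = 38.58°
n_0 = (-0.1604, -0.9870)
n_1 = (+0.8353, -0.5498)
n_2 = (+0.5843, +0.8115)
n_3 = (-0.8152, +0.5792)
n_4 = (-0.9829, -0.1843)
  (0,1): δ = 114.12°  ·
  (0,2): δ = 26.52°  ✓
  (0,3): δ = 63.84°  ·
  (0,4): δ = 109.85°  ·
  (1,2): δ = 92.40°  ·
  (1,3): δ = 2.04°  ✓
  (1,4): δ = 43.97°  ·
  (2,3): δ = 89.64°  ·
  (2,4): δ = 43.63°  ·
  (3,4): δ = 133.99°  ·
antipodal pairs: 2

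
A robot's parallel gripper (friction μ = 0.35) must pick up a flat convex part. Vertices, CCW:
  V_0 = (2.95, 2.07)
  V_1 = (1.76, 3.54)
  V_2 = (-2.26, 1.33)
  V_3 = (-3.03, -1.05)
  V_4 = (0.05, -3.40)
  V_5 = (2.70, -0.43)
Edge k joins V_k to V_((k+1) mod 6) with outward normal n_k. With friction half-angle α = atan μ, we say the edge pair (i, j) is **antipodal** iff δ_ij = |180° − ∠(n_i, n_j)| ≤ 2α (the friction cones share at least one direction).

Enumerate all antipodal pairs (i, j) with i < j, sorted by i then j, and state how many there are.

count = 4; pairs: (0,3), (1,4), (2,4), (2,5)

α = atan 0.35 = 19.29°;  2α = 38.58°
n_0 = (+0.7772, +0.6292)
n_1 = (-0.4818, +0.8763)
n_2 = (-0.9514, +0.3078)
n_3 = (-0.6066, -0.7950)
n_4 = (+0.7462, -0.6658)
n_5 = (+0.9950, -0.0995)
  (0,1): δ = 100.19°  ·
  (0,2): δ = 56.92°  ·
  (0,3): δ = 13.67°  ✓
  (0,4): δ = 99.27°  ·
  (0,5): δ = 135.30°  ·
  (1,2): δ = 136.73°  ·
  (1,3): δ = 66.14°  ·
  (1,4): δ = 19.46°  ✓
  (1,5): δ = 55.49°  ·
  (2,3): δ = 109.42°  ·
  (2,4): δ = 23.81°  ✓
  (2,5): δ = 12.22°  ✓
  (3,4): δ = 94.40°  ·
  (3,5): δ = 58.37°  ·
  (4,5): δ = 143.97°  ·
antipodal pairs: 4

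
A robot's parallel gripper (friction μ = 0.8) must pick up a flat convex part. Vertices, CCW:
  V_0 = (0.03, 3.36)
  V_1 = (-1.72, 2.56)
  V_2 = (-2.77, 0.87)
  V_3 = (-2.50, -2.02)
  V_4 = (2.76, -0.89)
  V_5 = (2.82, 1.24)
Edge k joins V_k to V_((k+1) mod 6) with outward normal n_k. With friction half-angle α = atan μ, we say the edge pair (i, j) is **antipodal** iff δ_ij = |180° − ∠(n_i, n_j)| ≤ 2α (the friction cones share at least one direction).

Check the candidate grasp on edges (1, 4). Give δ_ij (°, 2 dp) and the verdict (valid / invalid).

α = atan 0.8 = 38.66°;  2α = 77.32°
edge 1: e_1 = (-1.05, -1.69);  n_1 = (-0.8494, +0.5277)
edge 4: e_4 = (+0.06, +2.13);  n_4 = (+0.9996, -0.0282)
∠(n_1, n_4) = 149.76°
δ = |180° − 149.76°| = 30.24°
30.24° ≤ 2α = 77.32°  →  valid

δ = 30.24°, valid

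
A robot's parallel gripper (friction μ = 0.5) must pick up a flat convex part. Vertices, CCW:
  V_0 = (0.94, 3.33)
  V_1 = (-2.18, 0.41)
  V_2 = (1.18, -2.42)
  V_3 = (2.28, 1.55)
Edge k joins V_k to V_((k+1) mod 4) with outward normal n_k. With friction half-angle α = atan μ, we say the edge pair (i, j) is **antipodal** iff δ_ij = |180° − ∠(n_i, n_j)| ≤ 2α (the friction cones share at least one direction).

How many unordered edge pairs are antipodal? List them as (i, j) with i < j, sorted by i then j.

α = atan 0.5 = 26.57°;  2α = 53.13°
n_0 = (-0.6833, +0.7301)
n_1 = (-0.6442, -0.7649)
n_2 = (+0.9637, -0.2670)
n_3 = (+0.7989, +0.6014)
  (0,1): δ = 83.21°  ·
  (0,2): δ = 31.41°  ✓
  (0,3): δ = 83.87°  ·
  (1,2): δ = 65.38°  ·
  (1,3): δ = 12.92°  ✓
  (2,3): δ = 127.54°  ·
antipodal pairs: 2

count = 2; pairs: (0,2), (1,3)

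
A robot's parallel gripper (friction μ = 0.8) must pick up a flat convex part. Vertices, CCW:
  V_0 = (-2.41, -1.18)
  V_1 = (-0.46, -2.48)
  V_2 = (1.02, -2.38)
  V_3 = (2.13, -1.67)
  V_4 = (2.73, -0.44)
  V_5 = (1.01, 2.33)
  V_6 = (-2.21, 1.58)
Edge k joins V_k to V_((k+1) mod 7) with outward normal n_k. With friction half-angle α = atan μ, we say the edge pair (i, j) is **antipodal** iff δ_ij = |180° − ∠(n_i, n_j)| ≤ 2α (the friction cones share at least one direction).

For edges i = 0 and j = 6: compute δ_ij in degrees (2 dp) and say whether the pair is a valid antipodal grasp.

δ = 119.55°, invalid

α = atan 0.8 = 38.66°;  2α = 77.32°
edge 0: e_0 = (+1.95, -1.30);  n_0 = (-0.5547, -0.8321)
edge 6: e_6 = (-0.20, -2.76);  n_6 = (-0.9974, +0.0723)
∠(n_0, n_6) = 60.45°
δ = |180° − 60.45°| = 119.55°
119.55° > 2α = 77.32°  →  invalid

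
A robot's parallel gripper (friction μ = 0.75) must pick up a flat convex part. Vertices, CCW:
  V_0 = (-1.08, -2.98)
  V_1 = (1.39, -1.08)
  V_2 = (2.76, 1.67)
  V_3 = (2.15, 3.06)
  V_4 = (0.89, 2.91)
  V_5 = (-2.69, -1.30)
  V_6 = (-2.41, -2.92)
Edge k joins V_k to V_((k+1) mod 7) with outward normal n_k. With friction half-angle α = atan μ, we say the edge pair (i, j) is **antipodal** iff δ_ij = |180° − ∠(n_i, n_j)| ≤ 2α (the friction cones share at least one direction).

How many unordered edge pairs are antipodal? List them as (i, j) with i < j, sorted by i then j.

count = 11; pairs: (0,3), (0,4), (0,5), (1,3), (1,4), (1,5), (2,4), (2,5), (2,6), (3,6), (4,6)

α = atan 0.75 = 36.87°;  2α = 73.74°
n_0 = (+0.6097, -0.7926)
n_1 = (+0.8951, -0.4459)
n_2 = (+0.9157, +0.4019)
n_3 = (-0.1182, +0.9930)
n_4 = (-0.7618, +0.6478)
n_5 = (-0.9854, -0.1703)
n_6 = (-0.0451, -0.9990)
  (0,1): δ = 154.05°  ·
  (0,2): δ = 103.87°  ·
  (0,3): δ = 30.78°  ✓
  (0,4): δ = 12.06°  ✓
  (0,5): δ = 62.24°  ✓
  (0,6): δ = 139.85°  ·
  (1,2): δ = 129.82°  ·
  (1,3): δ = 56.73°  ✓
  (1,4): δ = 13.89°  ✓
  (1,5): δ = 36.29°  ✓
  (1,6): δ = 113.90°  ·
  (2,3): δ = 106.91°  ·
  (2,4): δ = 64.07°  ✓
  (2,5): δ = 13.89°  ✓
  (2,6): δ = 63.72°  ✓
  (3,4): δ = 137.17°  ·
  (3,5): δ = 86.98°  ·
  (3,6): δ = 9.37°  ✓
  (4,5): δ = 129.82°  ·
  (4,6): δ = 52.21°  ✓
  (5,6): δ = 102.39°  ·
antipodal pairs: 11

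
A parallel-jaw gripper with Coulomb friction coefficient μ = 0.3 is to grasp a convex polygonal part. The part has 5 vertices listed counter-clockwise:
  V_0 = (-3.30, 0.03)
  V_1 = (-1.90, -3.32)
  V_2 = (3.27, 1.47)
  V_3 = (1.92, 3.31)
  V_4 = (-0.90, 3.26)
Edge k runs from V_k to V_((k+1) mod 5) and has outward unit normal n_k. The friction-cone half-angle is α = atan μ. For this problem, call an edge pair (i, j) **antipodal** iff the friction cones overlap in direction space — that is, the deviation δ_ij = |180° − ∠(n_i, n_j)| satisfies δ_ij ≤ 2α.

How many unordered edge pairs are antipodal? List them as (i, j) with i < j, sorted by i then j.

count = 2; pairs: (0,2), (1,4)

α = atan 0.3 = 16.70°;  2α = 33.40°
n_0 = (-0.9227, -0.3856)
n_1 = (+0.6796, -0.7336)
n_2 = (+0.8063, +0.5916)
n_3 = (-0.0177, +0.9998)
n_4 = (-0.8027, +0.5964)
  (0,1): δ = 69.87°  ·
  (0,2): δ = 13.59°  ✓
  (0,3): δ = 68.34°  ·
  (0,4): δ = 120.71°  ·
  (1,2): δ = 96.55°  ·
  (1,3): δ = 41.80°  ·
  (1,4): δ = 10.57°  ✓
  (2,3): δ = 125.25°  ·
  (2,4): δ = 72.88°  ·
  (3,4): δ = 127.63°  ·
antipodal pairs: 2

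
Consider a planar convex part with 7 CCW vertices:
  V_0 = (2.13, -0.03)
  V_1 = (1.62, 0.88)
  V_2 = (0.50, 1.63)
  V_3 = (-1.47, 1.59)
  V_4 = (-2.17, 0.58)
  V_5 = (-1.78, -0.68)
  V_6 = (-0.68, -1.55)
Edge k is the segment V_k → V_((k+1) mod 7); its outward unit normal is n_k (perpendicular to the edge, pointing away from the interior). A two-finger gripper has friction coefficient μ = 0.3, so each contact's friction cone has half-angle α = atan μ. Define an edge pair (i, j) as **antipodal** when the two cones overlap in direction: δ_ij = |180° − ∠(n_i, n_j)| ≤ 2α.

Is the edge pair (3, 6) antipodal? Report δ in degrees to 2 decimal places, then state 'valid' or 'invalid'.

α = atan 0.3 = 16.70°;  2α = 33.40°
edge 3: e_3 = (-0.70, -1.01);  n_3 = (-0.8219, +0.5696)
edge 6: e_6 = (+2.81, +1.52);  n_6 = (+0.4758, -0.8796)
∠(n_3, n_6) = 153.13°
δ = |180° − 153.13°| = 26.87°
26.87° ≤ 2α = 33.40°  →  valid

δ = 26.87°, valid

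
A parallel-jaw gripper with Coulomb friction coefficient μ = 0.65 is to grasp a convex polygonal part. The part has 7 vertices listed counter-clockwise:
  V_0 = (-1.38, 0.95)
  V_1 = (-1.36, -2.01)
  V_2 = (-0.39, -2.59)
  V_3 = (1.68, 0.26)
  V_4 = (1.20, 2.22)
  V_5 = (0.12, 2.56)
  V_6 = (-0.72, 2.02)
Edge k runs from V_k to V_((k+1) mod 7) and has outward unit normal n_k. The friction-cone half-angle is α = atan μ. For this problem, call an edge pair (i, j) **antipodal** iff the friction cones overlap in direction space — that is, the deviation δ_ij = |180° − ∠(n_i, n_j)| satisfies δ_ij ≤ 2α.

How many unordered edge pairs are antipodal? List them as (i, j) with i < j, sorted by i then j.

α = atan 0.65 = 33.02°;  2α = 66.05°
n_0 = (-1.0000, -0.0068)
n_1 = (-0.5132, -0.8583)
n_2 = (+0.8091, -0.5877)
n_3 = (+0.9713, +0.2379)
n_4 = (+0.3003, +0.9538)
n_5 = (-0.5408, +0.8412)
n_6 = (-0.8511, +0.5250)
  (0,1): δ = 121.26°  ·
  (0,2): δ = 36.38°  ✓
  (0,3): δ = 13.37°  ✓
  (0,4): δ = 72.14°  ·
  (0,5): δ = 122.35°  ·
  (0,6): δ = 147.95°  ·
  (1,2): δ = 95.11°  ·
  (1,3): δ = 45.36°  ✓
  (1,4): δ = 13.40°  ✓
  (1,5): δ = 63.61°  ✓
  (1,6): δ = 89.21°  ·
  (2,3): δ = 130.25°  ·
  (2,4): δ = 71.48°  ·
  (2,5): δ = 21.27°  ✓
  (2,6): δ = 4.32°  ✓
  (3,4): δ = 121.24°  ·
  (3,5): δ = 71.03°  ·
  (3,6): δ = 45.43°  ✓
  (4,5): δ = 129.79°  ·
  (4,6): δ = 104.19°  ·
  (5,6): δ = 154.40°  ·
antipodal pairs: 8

count = 8; pairs: (0,2), (0,3), (1,3), (1,4), (1,5), (2,5), (2,6), (3,6)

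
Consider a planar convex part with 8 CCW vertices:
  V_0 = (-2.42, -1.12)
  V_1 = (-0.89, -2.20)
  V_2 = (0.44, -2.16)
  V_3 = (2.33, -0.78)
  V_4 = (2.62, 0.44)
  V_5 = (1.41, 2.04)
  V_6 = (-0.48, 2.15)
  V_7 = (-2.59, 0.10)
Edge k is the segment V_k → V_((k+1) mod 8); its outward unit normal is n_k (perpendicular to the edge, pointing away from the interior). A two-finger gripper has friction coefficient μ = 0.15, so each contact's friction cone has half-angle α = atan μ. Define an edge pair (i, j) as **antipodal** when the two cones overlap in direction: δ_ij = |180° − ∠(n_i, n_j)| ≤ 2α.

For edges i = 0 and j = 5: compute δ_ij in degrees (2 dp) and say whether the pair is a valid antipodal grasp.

α = atan 0.15 = 8.53°;  2α = 17.06°
edge 0: e_0 = (+1.53, -1.08);  n_0 = (-0.5767, -0.8170)
edge 5: e_5 = (-1.89, +0.11);  n_5 = (+0.0581, +0.9983)
∠(n_0, n_5) = 148.11°
δ = |180° − 148.11°| = 31.89°
31.89° > 2α = 17.06°  →  invalid

δ = 31.89°, invalid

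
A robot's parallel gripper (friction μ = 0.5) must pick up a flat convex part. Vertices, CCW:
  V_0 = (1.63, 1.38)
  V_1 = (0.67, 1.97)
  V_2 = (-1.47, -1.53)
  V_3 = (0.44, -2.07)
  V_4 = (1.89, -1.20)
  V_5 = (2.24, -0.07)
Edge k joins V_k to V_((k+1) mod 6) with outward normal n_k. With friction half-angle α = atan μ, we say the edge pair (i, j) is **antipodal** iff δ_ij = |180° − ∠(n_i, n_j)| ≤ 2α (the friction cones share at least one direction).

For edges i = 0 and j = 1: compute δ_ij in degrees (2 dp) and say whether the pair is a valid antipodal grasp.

δ = 89.87°, invalid

α = atan 0.5 = 26.57°;  2α = 53.13°
edge 0: e_0 = (-0.96, +0.59);  n_0 = (+0.5236, +0.8520)
edge 1: e_1 = (-2.14, -3.50);  n_1 = (-0.8532, +0.5216)
∠(n_0, n_1) = 90.13°
δ = |180° − 90.13°| = 89.87°
89.87° > 2α = 53.13°  →  invalid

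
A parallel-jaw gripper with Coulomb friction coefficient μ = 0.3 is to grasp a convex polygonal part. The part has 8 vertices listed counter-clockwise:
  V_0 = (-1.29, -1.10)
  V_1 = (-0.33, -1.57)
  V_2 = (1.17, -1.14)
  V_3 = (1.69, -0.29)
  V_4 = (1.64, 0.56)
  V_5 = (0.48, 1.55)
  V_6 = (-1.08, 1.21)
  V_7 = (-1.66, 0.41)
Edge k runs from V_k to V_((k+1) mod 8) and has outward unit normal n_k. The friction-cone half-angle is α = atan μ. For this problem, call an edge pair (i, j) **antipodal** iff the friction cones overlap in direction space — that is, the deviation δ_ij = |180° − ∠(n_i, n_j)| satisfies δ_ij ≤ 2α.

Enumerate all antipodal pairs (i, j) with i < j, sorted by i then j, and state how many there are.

count = 4; pairs: (0,4), (1,5), (2,6), (3,7)

α = atan 0.3 = 16.70°;  2α = 33.40°
n_0 = (-0.4397, -0.8981)
n_1 = (+0.2756, -0.9613)
n_2 = (+0.8530, -0.5219)
n_3 = (+0.9983, +0.0587)
n_4 = (+0.6492, +0.7606)
n_5 = (-0.2129, +0.9771)
n_6 = (-0.8096, +0.5870)
n_7 = (-0.9713, -0.2380)
  (0,1): δ = 137.92°  ·
  (0,2): δ = 95.37°  ·
  (0,3): δ = 60.55°  ·
  (0,4): δ = 14.39°  ✓
  (0,5): δ = 38.38°  ·
  (0,6): δ = 80.14°  ·
  (0,7): δ = 129.85°  ·
  (1,2): δ = 137.45°  ·
  (1,3): δ = 102.63°  ·
  (1,4): δ = 56.47°  ·
  (1,5): δ = 3.70°  ✓
  (1,6): δ = 38.06°  ·
  (1,7): δ = 87.77°  ·
  (2,3): δ = 145.18°  ·
  (2,4): δ = 99.02°  ·
  (2,5): δ = 46.25°  ·
  (2,6): δ = 4.49°  ✓
  (2,7): δ = 45.22°  ·
  (3,4): δ = 133.85°  ·
  (3,5): δ = 81.07°  ·
  (3,6): δ = 39.31°  ·
  (3,7): δ = 10.40°  ✓
  (4,5): δ = 127.23°  ·
  (4,6): δ = 85.46°  ·
  (4,7): δ = 35.75°  ·
  (5,6): δ = 138.24°  ·
  (5,7): δ = 88.53°  ·
  (6,7): δ = 130.29°  ·
antipodal pairs: 4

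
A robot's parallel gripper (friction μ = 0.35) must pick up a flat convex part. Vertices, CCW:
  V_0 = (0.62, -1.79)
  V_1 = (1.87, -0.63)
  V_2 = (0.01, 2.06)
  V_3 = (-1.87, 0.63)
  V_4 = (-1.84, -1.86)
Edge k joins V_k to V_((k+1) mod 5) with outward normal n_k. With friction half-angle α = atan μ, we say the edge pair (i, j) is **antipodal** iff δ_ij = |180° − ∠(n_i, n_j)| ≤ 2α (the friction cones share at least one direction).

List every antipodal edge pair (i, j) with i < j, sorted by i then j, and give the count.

α = atan 0.35 = 19.29°;  2α = 38.58°
n_0 = (+0.6802, -0.7330)
n_1 = (+0.8225, +0.5687)
n_2 = (-0.6054, +0.7959)
n_3 = (-0.9999, -0.0120)
n_4 = (+0.0284, -0.9996)
  (0,1): δ = 98.20°  ·
  (0,2): δ = 5.60°  ✓
  (0,3): δ = 47.83°  ·
  (0,4): δ = 138.77°  ·
  (1,2): δ = 87.40°  ·
  (1,3): δ = 33.97°  ✓
  (1,4): δ = 56.97°  ·
  (2,3): δ = 126.57°  ·
  (2,4): δ = 35.63°  ✓
  (3,4): δ = 89.06°  ·
antipodal pairs: 3

count = 3; pairs: (0,2), (1,3), (2,4)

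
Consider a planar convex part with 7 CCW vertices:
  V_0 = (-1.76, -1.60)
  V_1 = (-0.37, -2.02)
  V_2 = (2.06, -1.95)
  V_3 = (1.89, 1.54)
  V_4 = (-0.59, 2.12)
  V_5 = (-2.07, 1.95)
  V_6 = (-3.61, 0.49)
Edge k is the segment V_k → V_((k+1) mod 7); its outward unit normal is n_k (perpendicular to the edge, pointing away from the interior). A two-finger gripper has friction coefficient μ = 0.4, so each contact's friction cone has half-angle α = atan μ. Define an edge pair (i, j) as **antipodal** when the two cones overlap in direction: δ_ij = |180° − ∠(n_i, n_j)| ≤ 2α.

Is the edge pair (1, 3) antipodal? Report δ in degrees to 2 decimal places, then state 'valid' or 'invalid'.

δ = 14.81°, valid

α = atan 0.4 = 21.80°;  2α = 43.60°
edge 1: e_1 = (+2.43, +0.07);  n_1 = (+0.0288, -0.9996)
edge 3: e_3 = (-2.48, +0.58);  n_3 = (+0.2277, +0.9737)
∠(n_1, n_3) = 165.19°
δ = |180° − 165.19°| = 14.81°
14.81° ≤ 2α = 43.60°  →  valid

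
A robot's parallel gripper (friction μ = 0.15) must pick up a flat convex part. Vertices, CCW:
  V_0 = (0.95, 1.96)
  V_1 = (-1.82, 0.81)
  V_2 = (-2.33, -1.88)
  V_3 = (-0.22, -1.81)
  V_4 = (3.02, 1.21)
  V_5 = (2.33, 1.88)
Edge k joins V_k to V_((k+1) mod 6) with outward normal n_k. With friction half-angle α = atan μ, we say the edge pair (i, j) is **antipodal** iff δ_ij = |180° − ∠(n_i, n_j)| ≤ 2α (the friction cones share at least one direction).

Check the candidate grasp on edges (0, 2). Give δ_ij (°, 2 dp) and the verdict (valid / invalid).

δ = 20.65°, invalid

α = atan 0.15 = 8.53°;  2α = 17.06°
edge 0: e_0 = (-2.77, -1.15);  n_0 = (-0.3834, +0.9236)
edge 2: e_2 = (+2.11, +0.07);  n_2 = (+0.0332, -0.9995)
∠(n_0, n_2) = 159.35°
δ = |180° − 159.35°| = 20.65°
20.65° > 2α = 17.06°  →  invalid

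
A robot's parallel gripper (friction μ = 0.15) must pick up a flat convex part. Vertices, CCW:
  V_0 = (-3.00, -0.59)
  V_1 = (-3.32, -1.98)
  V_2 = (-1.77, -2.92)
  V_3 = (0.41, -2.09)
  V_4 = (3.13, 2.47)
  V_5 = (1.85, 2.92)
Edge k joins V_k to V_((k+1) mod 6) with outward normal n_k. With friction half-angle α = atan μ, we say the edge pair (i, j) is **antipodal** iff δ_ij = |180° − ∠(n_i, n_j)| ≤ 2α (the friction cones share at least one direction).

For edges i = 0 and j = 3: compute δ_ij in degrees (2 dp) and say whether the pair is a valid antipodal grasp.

α = atan 0.15 = 8.53°;  2α = 17.06°
edge 0: e_0 = (-0.32, -1.39);  n_0 = (-0.9745, +0.2243)
edge 3: e_3 = (+2.72, +4.56);  n_3 = (+0.8588, -0.5123)
∠(n_0, n_3) = 162.15°
δ = |180° − 162.15°| = 17.85°
17.85° > 2α = 17.06°  →  invalid

δ = 17.85°, invalid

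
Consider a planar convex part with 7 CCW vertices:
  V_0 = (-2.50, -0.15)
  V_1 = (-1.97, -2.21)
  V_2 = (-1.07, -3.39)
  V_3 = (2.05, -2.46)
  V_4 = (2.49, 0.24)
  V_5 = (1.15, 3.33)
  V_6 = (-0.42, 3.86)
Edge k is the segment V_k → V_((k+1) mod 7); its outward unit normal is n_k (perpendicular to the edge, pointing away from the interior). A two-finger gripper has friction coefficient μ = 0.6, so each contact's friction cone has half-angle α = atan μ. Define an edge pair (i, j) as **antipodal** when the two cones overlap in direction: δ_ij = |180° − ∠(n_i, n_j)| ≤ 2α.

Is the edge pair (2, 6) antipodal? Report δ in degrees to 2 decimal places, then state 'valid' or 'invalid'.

α = atan 0.6 = 30.96°;  2α = 61.93°
edge 2: e_2 = (+3.12, +0.93);  n_2 = (+0.2857, -0.9583)
edge 6: e_6 = (-2.08, -4.01);  n_6 = (-0.8877, +0.4604)
∠(n_2, n_6) = 134.01°
δ = |180° − 134.01°| = 45.99°
45.99° ≤ 2α = 61.93°  →  valid

δ = 45.99°, valid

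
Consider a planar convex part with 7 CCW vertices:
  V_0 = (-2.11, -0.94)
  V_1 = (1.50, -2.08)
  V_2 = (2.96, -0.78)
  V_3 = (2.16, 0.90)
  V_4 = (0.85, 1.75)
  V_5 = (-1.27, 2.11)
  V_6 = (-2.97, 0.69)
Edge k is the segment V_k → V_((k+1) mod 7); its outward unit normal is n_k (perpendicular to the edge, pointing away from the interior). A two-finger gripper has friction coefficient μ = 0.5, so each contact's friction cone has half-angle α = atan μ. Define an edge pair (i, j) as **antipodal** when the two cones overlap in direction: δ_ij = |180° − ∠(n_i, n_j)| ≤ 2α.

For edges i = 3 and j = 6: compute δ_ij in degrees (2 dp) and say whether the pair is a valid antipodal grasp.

δ = 29.21°, valid

α = atan 0.5 = 26.57°;  2α = 53.13°
edge 3: e_3 = (-1.31, +0.85);  n_3 = (+0.5443, +0.8389)
edge 6: e_6 = (+0.86, -1.63);  n_6 = (-0.8844, -0.4666)
∠(n_3, n_6) = 150.79°
δ = |180° − 150.79°| = 29.21°
29.21° ≤ 2α = 53.13°  →  valid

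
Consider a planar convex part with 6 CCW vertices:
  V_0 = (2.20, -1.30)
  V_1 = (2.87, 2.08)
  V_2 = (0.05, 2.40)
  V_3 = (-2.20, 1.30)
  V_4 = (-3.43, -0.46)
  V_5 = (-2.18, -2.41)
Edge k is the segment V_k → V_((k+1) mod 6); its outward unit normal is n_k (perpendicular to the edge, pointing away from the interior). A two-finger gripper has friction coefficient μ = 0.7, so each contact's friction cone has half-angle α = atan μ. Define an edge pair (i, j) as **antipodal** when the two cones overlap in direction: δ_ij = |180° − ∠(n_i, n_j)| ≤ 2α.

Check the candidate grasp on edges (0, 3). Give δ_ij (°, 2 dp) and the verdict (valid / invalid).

α = atan 0.7 = 34.99°;  2α = 69.98°
edge 0: e_0 = (+0.67, +3.38);  n_0 = (+0.9809, -0.1944)
edge 3: e_3 = (-1.23, -1.76);  n_3 = (-0.8197, +0.5728)
∠(n_0, n_3) = 156.26°
δ = |180° − 156.26°| = 23.74°
23.74° ≤ 2α = 69.98°  →  valid

δ = 23.74°, valid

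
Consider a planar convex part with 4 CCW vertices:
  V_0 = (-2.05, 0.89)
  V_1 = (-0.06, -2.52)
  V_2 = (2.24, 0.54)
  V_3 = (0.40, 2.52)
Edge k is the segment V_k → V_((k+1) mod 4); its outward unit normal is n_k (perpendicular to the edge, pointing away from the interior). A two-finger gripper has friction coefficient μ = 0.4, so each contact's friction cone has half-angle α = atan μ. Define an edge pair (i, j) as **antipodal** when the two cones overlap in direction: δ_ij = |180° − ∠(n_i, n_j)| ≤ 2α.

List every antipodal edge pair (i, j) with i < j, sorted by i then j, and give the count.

count = 2; pairs: (0,2), (1,3)

α = atan 0.4 = 21.80°;  2α = 43.60°
n_0 = (-0.8637, -0.5040)
n_1 = (+0.7994, -0.6008)
n_2 = (+0.7325, +0.6807)
n_3 = (-0.5539, +0.8326)
  (0,1): δ = 67.20°  ·
  (0,2): δ = 12.63°  ✓
  (0,3): δ = 93.37°  ·
  (1,2): δ = 100.17°  ·
  (1,3): δ = 19.43°  ✓
  (2,3): δ = 99.27°  ·
antipodal pairs: 2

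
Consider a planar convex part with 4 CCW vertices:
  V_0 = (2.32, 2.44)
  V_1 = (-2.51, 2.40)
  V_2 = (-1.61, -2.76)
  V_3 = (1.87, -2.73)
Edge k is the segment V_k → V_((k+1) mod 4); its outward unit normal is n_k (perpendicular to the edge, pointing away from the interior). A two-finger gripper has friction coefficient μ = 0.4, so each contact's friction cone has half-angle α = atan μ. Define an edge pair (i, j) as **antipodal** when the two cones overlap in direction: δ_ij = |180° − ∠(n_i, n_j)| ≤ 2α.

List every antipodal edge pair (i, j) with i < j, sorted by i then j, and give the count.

count = 2; pairs: (0,2), (1,3)

α = atan 0.4 = 21.80°;  2α = 43.60°
n_0 = (-0.0083, +1.0000)
n_1 = (-0.9851, -0.1718)
n_2 = (+0.0086, -1.0000)
n_3 = (+0.9962, -0.0867)
  (0,1): δ = 80.58°  ·
  (0,2): δ = 0.02°  ✓
  (0,3): δ = 84.55°  ·
  (1,2): δ = 99.40°  ·
  (1,3): δ = 14.87°  ✓
  (2,3): δ = 95.47°  ·
antipodal pairs: 2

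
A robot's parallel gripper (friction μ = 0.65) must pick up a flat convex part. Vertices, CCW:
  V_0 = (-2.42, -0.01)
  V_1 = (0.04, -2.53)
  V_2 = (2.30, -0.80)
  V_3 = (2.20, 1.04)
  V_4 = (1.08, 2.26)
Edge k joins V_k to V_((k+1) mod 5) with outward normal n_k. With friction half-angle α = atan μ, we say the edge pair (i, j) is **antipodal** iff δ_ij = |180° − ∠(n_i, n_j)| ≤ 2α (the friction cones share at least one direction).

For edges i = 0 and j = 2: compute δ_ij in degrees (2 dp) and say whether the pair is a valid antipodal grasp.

δ = 41.20°, valid

α = atan 0.65 = 33.02°;  2α = 66.05°
edge 0: e_0 = (+2.46, -2.52);  n_0 = (-0.7156, -0.6985)
edge 2: e_2 = (-0.10, +1.84);  n_2 = (+0.9985, +0.0543)
∠(n_0, n_2) = 138.80°
δ = |180° − 138.80°| = 41.20°
41.20° ≤ 2α = 66.05°  →  valid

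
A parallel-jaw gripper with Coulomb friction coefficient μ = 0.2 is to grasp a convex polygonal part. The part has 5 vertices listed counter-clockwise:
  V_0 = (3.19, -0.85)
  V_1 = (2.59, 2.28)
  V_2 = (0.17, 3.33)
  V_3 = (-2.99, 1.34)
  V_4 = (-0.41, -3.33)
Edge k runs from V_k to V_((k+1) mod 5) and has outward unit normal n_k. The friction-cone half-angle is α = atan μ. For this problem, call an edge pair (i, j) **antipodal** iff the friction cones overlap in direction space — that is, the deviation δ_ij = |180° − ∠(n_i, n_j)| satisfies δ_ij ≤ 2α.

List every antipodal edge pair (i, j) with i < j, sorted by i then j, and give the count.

α = atan 0.2 = 11.31°;  2α = 22.62°
n_0 = (+0.9821, +0.1883)
n_1 = (+0.3980, +0.9174)
n_2 = (-0.5329, +0.8462)
n_3 = (-0.8753, -0.4836)
n_4 = (+0.5673, -0.8235)
  (0,1): δ = 124.31°  ·
  (0,2): δ = 68.65°  ·
  (0,3): δ = 18.07°  ✓
  (0,4): δ = 113.71°  ·
  (1,2): δ = 124.34°  ·
  (1,3): δ = 37.63°  ·
  (1,4): δ = 58.02°  ·
  (2,3): δ = 93.28°  ·
  (2,4): δ = 2.36°  ✓
  (3,4): δ = 84.36°  ·
antipodal pairs: 2

count = 2; pairs: (0,3), (2,4)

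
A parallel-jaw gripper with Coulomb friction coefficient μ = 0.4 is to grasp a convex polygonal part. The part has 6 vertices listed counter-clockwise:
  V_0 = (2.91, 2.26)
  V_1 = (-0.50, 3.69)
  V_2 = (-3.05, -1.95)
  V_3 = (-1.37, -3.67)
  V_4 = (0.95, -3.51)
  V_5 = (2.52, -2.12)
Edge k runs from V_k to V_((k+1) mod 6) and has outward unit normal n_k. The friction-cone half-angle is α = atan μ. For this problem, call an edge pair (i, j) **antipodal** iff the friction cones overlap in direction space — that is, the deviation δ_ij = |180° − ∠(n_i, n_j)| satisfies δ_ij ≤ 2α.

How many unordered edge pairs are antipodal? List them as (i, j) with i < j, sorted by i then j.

α = atan 0.4 = 21.80°;  2α = 43.60°
n_0 = (+0.3867, +0.9222)
n_1 = (-0.9112, +0.4120)
n_2 = (-0.7154, -0.6987)
n_3 = (+0.0688, -0.9976)
n_4 = (+0.6629, -0.7487)
n_5 = (+0.9961, -0.0887)
  (0,1): δ = 91.58°  ·
  (0,2): δ = 22.92°  ✓
  (0,3): δ = 26.70°  ✓
  (0,4): δ = 64.27°  ·
  (0,5): δ = 107.66°  ·
  (1,2): δ = 111.34°  ·
  (1,3): δ = 61.73°  ·
  (1,4): δ = 24.15°  ✓
  (1,5): δ = 19.24°  ✓
  (2,3): δ = 130.38°  ·
  (2,4): δ = 92.81°  ·
  (2,5): δ = 49.41°  ·
  (3,4): δ = 142.43°  ·
  (3,5): δ = 99.03°  ·
  (4,5): δ = 136.61°  ·
antipodal pairs: 4

count = 4; pairs: (0,2), (0,3), (1,4), (1,5)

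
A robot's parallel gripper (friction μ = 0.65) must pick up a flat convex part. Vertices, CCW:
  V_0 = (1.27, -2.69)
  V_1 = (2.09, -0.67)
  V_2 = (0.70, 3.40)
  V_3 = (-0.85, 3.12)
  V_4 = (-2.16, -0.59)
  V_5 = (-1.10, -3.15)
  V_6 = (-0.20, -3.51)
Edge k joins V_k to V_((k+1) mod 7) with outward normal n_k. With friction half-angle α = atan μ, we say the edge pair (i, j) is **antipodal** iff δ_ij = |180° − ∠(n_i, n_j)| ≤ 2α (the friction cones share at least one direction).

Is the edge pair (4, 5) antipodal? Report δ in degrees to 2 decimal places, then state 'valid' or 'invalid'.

α = atan 0.65 = 33.02°;  2α = 66.05°
edge 4: e_4 = (+1.06, -2.56);  n_4 = (-0.9239, -0.3826)
edge 5: e_5 = (+0.90, -0.36);  n_5 = (-0.3714, -0.9285)
∠(n_4, n_5) = 45.71°
δ = |180° − 45.71°| = 134.29°
134.29° > 2α = 66.05°  →  invalid

δ = 134.29°, invalid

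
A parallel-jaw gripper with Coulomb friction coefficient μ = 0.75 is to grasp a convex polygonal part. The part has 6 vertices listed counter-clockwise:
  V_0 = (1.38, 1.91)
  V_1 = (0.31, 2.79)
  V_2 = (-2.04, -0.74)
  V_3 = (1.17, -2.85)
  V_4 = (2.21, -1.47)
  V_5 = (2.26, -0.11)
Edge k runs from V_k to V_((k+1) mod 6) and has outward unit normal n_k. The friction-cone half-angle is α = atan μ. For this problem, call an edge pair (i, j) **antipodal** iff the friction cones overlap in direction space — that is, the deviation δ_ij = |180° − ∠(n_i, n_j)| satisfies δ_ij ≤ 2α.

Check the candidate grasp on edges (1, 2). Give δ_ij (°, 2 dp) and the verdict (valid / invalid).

δ = 89.67°, invalid

α = atan 0.75 = 36.87°;  2α = 73.74°
edge 1: e_1 = (-2.35, -3.53);  n_1 = (-0.8324, +0.5542)
edge 2: e_2 = (+3.21, -2.11);  n_2 = (-0.5493, -0.8356)
∠(n_1, n_2) = 90.33°
δ = |180° − 90.33°| = 89.67°
89.67° > 2α = 73.74°  →  invalid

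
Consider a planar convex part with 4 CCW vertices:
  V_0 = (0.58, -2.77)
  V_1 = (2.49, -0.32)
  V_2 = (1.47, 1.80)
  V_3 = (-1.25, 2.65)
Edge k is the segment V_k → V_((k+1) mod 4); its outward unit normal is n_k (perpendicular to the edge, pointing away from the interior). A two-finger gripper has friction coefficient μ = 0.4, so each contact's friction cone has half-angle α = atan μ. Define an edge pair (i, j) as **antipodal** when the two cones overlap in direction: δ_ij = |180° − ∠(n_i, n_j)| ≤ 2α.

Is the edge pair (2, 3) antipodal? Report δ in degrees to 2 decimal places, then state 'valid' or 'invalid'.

δ = 53.99°, invalid

α = atan 0.4 = 21.80°;  2α = 43.60°
edge 2: e_2 = (-2.72, +0.85);  n_2 = (+0.2983, +0.9545)
edge 3: e_3 = (+1.83, -5.42);  n_3 = (-0.9475, -0.3199)
∠(n_2, n_3) = 126.01°
δ = |180° − 126.01°| = 53.99°
53.99° > 2α = 43.60°  →  invalid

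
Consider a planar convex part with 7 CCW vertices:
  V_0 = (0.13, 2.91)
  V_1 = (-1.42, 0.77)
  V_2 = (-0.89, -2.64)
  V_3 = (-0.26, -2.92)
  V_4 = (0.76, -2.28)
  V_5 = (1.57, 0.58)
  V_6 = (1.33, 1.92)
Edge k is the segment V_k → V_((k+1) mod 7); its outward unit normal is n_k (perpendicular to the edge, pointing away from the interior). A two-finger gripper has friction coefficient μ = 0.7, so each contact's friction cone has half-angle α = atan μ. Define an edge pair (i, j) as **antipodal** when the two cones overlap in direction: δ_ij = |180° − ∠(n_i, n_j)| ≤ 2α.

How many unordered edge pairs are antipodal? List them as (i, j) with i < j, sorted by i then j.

count = 9; pairs: (0,3), (0,4), (0,5), (1,3), (1,4), (1,5), (1,6), (2,5), (2,6)

α = atan 0.7 = 34.99°;  2α = 69.98°
n_0 = (-0.8099, +0.5866)
n_1 = (-0.9881, -0.1536)
n_2 = (-0.4061, -0.9138)
n_3 = (+0.5315, -0.8471)
n_4 = (+0.9622, -0.2725)
n_5 = (+0.9843, +0.1763)
n_6 = (+0.6364, +0.7714)
  (0,1): δ = 135.25°  ·
  (0,2): δ = 78.05°  ·
  (0,3): δ = 21.98°  ✓
  (0,4): δ = 20.10°  ✓
  (0,5): δ = 46.07°  ✓
  (0,6): δ = 86.39°  ·
  (1,2): δ = 122.80°  ·
  (1,3): δ = 66.73°  ✓
  (1,4): δ = 24.65°  ✓
  (1,5): δ = 1.32°  ✓
  (1,6): δ = 41.64°  ✓
  (2,3): δ = 123.93°  ·
  (2,4): δ = 81.85°  ·
  (2,5): δ = 55.88°  ✓
  (2,6): δ = 15.56°  ✓
  (3,4): δ = 137.92°  ·
  (3,5): δ = 111.95°  ·
  (3,6): δ = 71.63°  ·
  (4,5): δ = 154.03°  ·
  (4,6): δ = 113.71°  ·
  (5,6): δ = 139.68°  ·
antipodal pairs: 9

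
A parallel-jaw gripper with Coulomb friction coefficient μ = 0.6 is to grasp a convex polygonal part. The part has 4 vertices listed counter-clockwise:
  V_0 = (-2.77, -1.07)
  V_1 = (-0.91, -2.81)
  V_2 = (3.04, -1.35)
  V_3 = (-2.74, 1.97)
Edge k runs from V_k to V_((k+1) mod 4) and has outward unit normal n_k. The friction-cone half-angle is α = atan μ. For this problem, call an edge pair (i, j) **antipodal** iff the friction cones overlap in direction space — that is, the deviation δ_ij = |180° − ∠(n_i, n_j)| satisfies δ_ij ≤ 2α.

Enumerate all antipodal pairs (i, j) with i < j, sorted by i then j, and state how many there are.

count = 3; pairs: (0,2), (1,2), (2,3)

α = atan 0.6 = 30.96°;  2α = 61.93°
n_0 = (-0.6832, -0.7303)
n_1 = (+0.3467, -0.9380)
n_2 = (+0.4981, +0.8671)
n_3 = (-1.0000, +0.0099)
  (0,1): δ = 116.62°  ·
  (0,2): δ = 13.22°  ✓
  (0,3): δ = 132.53°  ·
  (1,2): δ = 50.16°  ✓
  (1,3): δ = 69.15°  ·
  (2,3): δ = 60.69°  ✓
antipodal pairs: 3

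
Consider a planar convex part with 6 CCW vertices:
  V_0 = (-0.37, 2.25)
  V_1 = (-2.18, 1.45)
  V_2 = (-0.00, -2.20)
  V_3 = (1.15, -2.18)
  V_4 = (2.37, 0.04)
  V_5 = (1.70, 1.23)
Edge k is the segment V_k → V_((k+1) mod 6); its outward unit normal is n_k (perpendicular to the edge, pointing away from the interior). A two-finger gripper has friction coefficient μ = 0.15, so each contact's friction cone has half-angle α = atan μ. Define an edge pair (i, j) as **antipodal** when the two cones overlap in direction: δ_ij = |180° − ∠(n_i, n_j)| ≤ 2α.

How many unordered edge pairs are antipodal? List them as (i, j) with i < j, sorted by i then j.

count = 1; pairs: (1,4)

α = atan 0.15 = 8.53°;  2α = 17.06°
n_0 = (-0.4043, +0.9146)
n_1 = (-0.8585, -0.5128)
n_2 = (+0.0174, -0.9998)
n_3 = (+0.8764, -0.4816)
n_4 = (+0.8714, +0.4906)
n_5 = (+0.4420, +0.8970)
  (0,1): δ = 83.00°  ·
  (0,2): δ = 22.85°  ·
  (0,3): δ = 37.36°  ·
  (0,4): δ = 95.54°  ·
  (0,5): δ = 129.92°  ·
  (1,2): δ = 119.85°  ·
  (1,3): δ = 59.64°  ·
  (1,4): δ = 1.47°  ✓
  (1,5): δ = 32.92°  ·
  (2,3): δ = 119.79°  ·
  (2,4): δ = 61.62°  ·
  (2,5): δ = 27.23°  ·
  (3,4): δ = 121.83°  ·
  (3,5): δ = 87.44°  ·
  (4,5): δ = 145.61°  ·
antipodal pairs: 1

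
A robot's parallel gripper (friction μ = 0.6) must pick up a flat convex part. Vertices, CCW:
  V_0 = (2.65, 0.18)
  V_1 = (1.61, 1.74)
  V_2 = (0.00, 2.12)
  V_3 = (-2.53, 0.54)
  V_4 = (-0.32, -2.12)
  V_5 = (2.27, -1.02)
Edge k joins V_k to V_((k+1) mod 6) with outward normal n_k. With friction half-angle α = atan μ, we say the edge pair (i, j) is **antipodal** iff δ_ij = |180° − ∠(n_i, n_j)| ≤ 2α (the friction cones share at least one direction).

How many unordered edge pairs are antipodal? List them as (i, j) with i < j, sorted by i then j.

count = 6; pairs: (0,3), (1,3), (1,4), (2,4), (2,5), (3,5)

α = atan 0.6 = 30.96°;  2α = 61.93°
n_0 = (+0.8321, +0.5547)
n_1 = (+0.2297, +0.9733)
n_2 = (-0.5297, +0.8482)
n_3 = (-0.7692, -0.6390)
n_4 = (+0.3909, -0.9204)
n_5 = (+0.9533, -0.3019)
  (0,1): δ = 136.97°  ·
  (0,2): δ = 91.71°  ·
  (0,3): δ = 6.03°  ✓
  (0,4): δ = 79.32°  ·
  (0,5): δ = 128.74°  ·
  (1,2): δ = 134.73°  ·
  (1,3): δ = 37.00°  ✓
  (1,4): δ = 36.29°  ✓
  (1,5): δ = 85.71°  ·
  (2,3): δ = 82.26°  ·
  (2,4): δ = 8.97°  ✓
  (2,5): δ = 40.44°  ✓
  (3,4): δ = 106.71°  ·
  (3,5): δ = 57.29°  ✓
  (4,5): δ = 130.58°  ·
antipodal pairs: 6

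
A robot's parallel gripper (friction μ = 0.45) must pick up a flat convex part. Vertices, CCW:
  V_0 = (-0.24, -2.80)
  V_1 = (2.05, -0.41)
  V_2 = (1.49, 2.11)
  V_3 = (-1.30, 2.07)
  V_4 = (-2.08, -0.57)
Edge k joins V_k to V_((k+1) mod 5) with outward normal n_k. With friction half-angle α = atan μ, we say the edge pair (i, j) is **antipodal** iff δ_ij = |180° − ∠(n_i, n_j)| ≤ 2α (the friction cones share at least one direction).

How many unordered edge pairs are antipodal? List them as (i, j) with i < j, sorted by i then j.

α = atan 0.45 = 24.23°;  2α = 48.46°
n_0 = (+0.7221, -0.6918)
n_1 = (+0.9762, +0.2169)
n_2 = (-0.0143, +0.9999)
n_3 = (-0.9590, +0.2833)
n_4 = (-0.7713, -0.6364)
  (0,1): δ = 123.70°  ·
  (0,2): δ = 45.40°  ✓
  (0,3): δ = 27.32°  ✓
  (0,4): δ = 83.30°  ·
  (1,2): δ = 101.71°  ·
  (1,3): δ = 28.99°  ✓
  (1,4): δ = 27.00°  ✓
  (2,3): δ = 107.28°  ·
  (2,4): δ = 51.29°  ·
  (3,4): δ = 124.01°  ·
antipodal pairs: 4

count = 4; pairs: (0,2), (0,3), (1,3), (1,4)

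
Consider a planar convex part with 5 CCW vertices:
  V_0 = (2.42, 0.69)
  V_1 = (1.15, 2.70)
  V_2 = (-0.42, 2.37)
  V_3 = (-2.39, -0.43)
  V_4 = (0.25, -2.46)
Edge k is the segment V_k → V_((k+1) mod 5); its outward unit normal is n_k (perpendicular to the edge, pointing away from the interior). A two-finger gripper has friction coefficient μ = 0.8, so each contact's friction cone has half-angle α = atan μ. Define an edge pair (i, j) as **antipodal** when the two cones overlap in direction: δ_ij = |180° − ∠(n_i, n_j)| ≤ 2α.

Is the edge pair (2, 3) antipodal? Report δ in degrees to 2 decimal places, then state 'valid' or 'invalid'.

δ = 92.43°, invalid

α = atan 0.8 = 38.66°;  2α = 77.32°
edge 2: e_2 = (-1.97, -2.80);  n_2 = (-0.8179, +0.5754)
edge 3: e_3 = (+2.64, -2.03);  n_3 = (-0.6096, -0.7927)
∠(n_2, n_3) = 87.57°
δ = |180° − 87.57°| = 92.43°
92.43° > 2α = 77.32°  →  invalid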